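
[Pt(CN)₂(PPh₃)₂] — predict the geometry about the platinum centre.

square planar

Each cyanide is −1; triphenylphosphine is neutral; balancing the 0 overall charge requires Pt(II).
Platinum is a group-10 element; Pt(II) is therefore d⁸.
With 4 monodentate ligands the coordination number is 4.
A 5d d⁸ ion has a large crystal-field splitting; square planar leaves the high-energy d_{x²−y²} orbital empty and maximises CFSE.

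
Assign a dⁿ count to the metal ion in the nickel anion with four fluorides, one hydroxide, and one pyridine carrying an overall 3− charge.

Ligand charges: each fluoride is −1; each hydroxide is −1; pyridine is neutral. With an overall charge of −3 the nickel centre must be in the +2 oxidation state.
Nickel is a group-10 element; Ni(II) is therefore d⁸.

d8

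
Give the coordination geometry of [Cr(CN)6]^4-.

octahedral

Ligand charges: each cyanide is −1. With an overall charge of −4 the chromium centre must be in the +2 oxidation state.
Cr sits in group 6, so the d-electron count is 6 − 2 = 4.
Coordination number: 6.
Six donors around a single metal centre give an octahedral coordination sphere.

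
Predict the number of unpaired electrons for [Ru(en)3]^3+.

1

Summing ligand charges against the +3 overall charge gives an oxidation state of +3 for ruthenium.
Ruthenium is a group-8 element; Ru(III) is therefore d⁵.
Counting donor atoms: 3×ethylenediamine (bidentate) → 6 donors. Coordination number = 6.
The spin state decides the count: a 4d ion has a large Δₒ and is invariably low-spin.
An octahedral low-spin d⁵ ion is t₂g⁵e_g⁰, giving 1 unpaired electron.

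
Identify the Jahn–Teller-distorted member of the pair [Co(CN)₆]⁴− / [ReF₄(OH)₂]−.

[Co(CN)₆]⁴−

[Co(CN)₆]⁴−: Ligand charges: each cyanide is −1. With an overall charge of −4 the cobalt centre must be in the +2 oxidation state. Cobalt is a group-9 element; Co(II) is therefore d⁷. Cyanide is a strong-field ligand (high in the spectrochemical series) for a first-row metal, so the complex is low-spin. The t₂g⁶e_g¹ (low-spin) configuration has an unevenly filled e_g set; the Jahn–Teller theorem predicts a tetragonal distortion (typically axial elongation) to lift the degeneracy.
[ReF₄(OH)₂]−: Ligand charges: each fluoride is −1; each hydroxide is −1. With an overall charge of −1 the rhenium centre must be in the +5 oxidation state. Re sits in group 7, so the d-electron count is 7 − 5 = 2. The d² configuration leaves the e_g set evenly filled (or empty) — no strong Jahn–Teller driving force.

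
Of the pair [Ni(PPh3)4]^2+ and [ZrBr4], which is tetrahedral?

[ZrBr4]

For [Ni(PPh3)4]^2+: Triphenylphosphine is neutral; balancing the +2 overall charge requires Ni(II). Ni sits in group 10, so the d-electron count is 10 − 2 = 8. Triphenylphosphine is a strong-field ligand (high in the spectrochemical series). A 3d d⁸ ion with strong-field ligands gains enough CFSE to favour square planar over tetrahedral. → square planar.
For [ZrBr4]: Summing ligand charges against the 0 overall charge gives an oxidation state of +4 for zirconium. Zirconium is a group-4 element; Zr(IV) is therefore d⁰. A d⁰ ion has no crystal-field stabilisation preference between square planar and tetrahedral, so four ligands adopt the sterically favoured tetrahedral geometry. → tetrahedral.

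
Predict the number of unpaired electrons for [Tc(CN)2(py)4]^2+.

Ligand charges: each cyanide is −1; pyridine is neutral. With an overall charge of +2 the technetium centre must be in the +4 oxidation state.
Technetium is a group-7 element; Tc(IV) is therefore d³.
In an octahedral field the d³ configuration is t₂g³e_g⁰ (only one arrangement possible), giving 3 unpaired electrons.

3 unpaired electrons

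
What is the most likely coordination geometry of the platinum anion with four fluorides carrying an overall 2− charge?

Ligand charges: each fluoride is −1. With an overall charge of −2 the platinum centre must be in the +2 oxidation state.
Group 10 minus oxidation state 2 gives a d⁸ configuration.
With 4 monodentate ligands the coordination number is 4.
A 5d d⁸ ion has a large crystal-field splitting; square planar leaves the high-energy d_{x²−y²} orbital empty and maximises CFSE.

square planar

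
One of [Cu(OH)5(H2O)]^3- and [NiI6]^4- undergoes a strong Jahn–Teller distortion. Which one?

[Cu(OH)5(H2O)]^3-

[Cu(OH)5(H2O)]^3-: Ligand charges: each hydroxide is −1; water is neutral. With an overall charge of −3 the copper centre must be in the +2 oxidation state. Cu sits in group 11, so the d-electron count is 11 − 2 = 9. The t₂g⁶e_g³ configuration has an unevenly filled e_g set; the Jahn–Teller theorem predicts a tetragonal distortion (typically axial elongation) to lift the degeneracy.
[NiI6]^4-: Summing ligand charges against the −4 overall charge gives an oxidation state of +2 for nickel. Group 10 minus oxidation state 2 gives a d⁸ configuration. The d⁸ configuration leaves the e_g set evenly filled (or empty) — no strong Jahn–Teller driving force.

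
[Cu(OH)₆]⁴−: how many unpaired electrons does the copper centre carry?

Each hydroxide is −1; balancing the −4 overall charge requires Cu(II).
Cu sits in group 11, so the d-electron count is 11 − 2 = 9.
In an octahedral field the d⁹ configuration is t₂g⁶e_g³ (only one arrangement possible), giving 1 unpaired electron.

1 unpaired electron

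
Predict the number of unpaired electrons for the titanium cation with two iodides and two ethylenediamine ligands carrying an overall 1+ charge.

Each iodide is −1; ethylenediamine is neutral; balancing the +1 overall charge requires Ti(III).
Titanium is a group-4 element; Ti(III) is therefore d¹.
Counting donor atoms: 2×iodide (monodentate) → 2 donors; 2×ethylenediamine (bidentate) → 4 donors. Coordination number = 6.
In an octahedral field the d¹ configuration is t₂g¹e_g⁰ (only one arrangement possible), giving 1 unpaired electron.

1 unpaired electron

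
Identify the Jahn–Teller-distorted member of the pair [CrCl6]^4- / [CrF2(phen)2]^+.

[CrCl6]^4-

[CrCl6]^4-: Each chloride is −1; balancing the −4 overall charge requires Cr(II). Group 6 minus oxidation state 2 gives a d⁴ configuration. Chloride is a weak-field ligand for a first-row metal, so the complex is high-spin. The t₂g³e_g¹ (high-spin) configuration has an unevenly filled e_g set; the Jahn–Teller theorem predicts a tetragonal distortion (typically axial elongation) to lift the degeneracy.
[CrF2(phen)2]^+: Summing ligand charges against the +1 overall charge gives an oxidation state of +3 for chromium. Group 6 minus oxidation state 3 gives a d³ configuration. The d³ configuration leaves the e_g set evenly filled (or empty) — no strong Jahn–Teller driving force.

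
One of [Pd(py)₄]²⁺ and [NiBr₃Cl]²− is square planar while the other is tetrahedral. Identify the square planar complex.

For [Pd(py)₄]²⁺: Pyridine is neutral; balancing the +2 overall charge requires Pd(II). Palladium is a group-10 element; Pd(II) is therefore d⁸. A 4d d⁸ ion has a large crystal-field splitting; square planar leaves the high-energy d_{x²−y²} orbital empty and maximises CFSE. → square planar.
For [NiBr₃Cl]²−: Each bromide is −1; each chloride is −1; balancing the −2 overall charge requires Ni(II). Ni sits in group 10, so the d-electron count is 10 − 2 = 8. Bromide and chloride are weak-field ligands. With weak-field ligands the CFSE gain from square planar is small, so a 3d d⁸ ion takes the sterically preferred tetrahedral geometry. → tetrahedral.

[Pd(py)₄]²⁺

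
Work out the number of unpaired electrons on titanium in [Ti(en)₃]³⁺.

Ethylenediamine is neutral; balancing the +3 overall charge requires Ti(III).
Group 4 minus oxidation state 3 gives a d¹ configuration.
Counting donor atoms: 3×ethylenediamine (bidentate) → 6 donors. Coordination number = 6.
In an octahedral field the d¹ configuration is t₂g¹e_g⁰ (only one arrangement possible), giving 1 unpaired electron.

1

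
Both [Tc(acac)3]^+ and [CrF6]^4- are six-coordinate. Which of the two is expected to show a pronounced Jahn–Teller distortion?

[CrF6]^4-

[Tc(acac)3]^+: Summing ligand charges against the +1 overall charge gives an oxidation state of +4 for technetium. Group 7 minus oxidation state 4 gives a d³ configuration. The d³ configuration leaves the e_g set evenly filled (or empty) — no strong Jahn–Teller driving force.
[CrF6]^4-: Summing ligand charges against the −4 overall charge gives an oxidation state of +2 for chromium. Group 6 minus oxidation state 2 gives a d⁴ configuration. Fluoride is a weak-field ligand for a first-row metal, so the complex is high-spin. The t₂g³e_g¹ (high-spin) configuration has an unevenly filled e_g set; the Jahn–Teller theorem predicts a tetragonal distortion (typically axial elongation) to lift the degeneracy.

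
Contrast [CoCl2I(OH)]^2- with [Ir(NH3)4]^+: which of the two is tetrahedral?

[CoCl2I(OH)]^2-

For [CoCl2I(OH)]^2-: Ligand charges: each chloride is −1; each iodide is −1; each hydroxide is −1. With an overall charge of −2 the cobalt centre must be in the +2 oxidation state. Group 9 minus oxidation state 2 gives a d⁷ configuration. For a high-spin 3d d⁷ ion with weak-field ligands the small Δₜ gives little square-planar CFSE advantage, so four ligands adopt the sterically favoured tetrahedral geometry. → tetrahedral.
For [Ir(NH3)4]^+: Summing ligand charges against the +1 overall charge gives an oxidation state of +1 for iridium. Iridium is a group-9 element; Ir(I) is therefore d⁸. A 5d d⁸ ion has a large crystal-field splitting; square planar leaves the high-energy d_{x²−y²} orbital empty and maximises CFSE. → square planar.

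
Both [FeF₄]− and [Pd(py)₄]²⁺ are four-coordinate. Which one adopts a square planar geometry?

[Pd(py)₄]²⁺

For [FeF₄]−: Summing ligand charges against the −1 overall charge gives an oxidation state of +3 for iron. Group 8 minus oxidation state 3 gives a d⁵ configuration. A high-spin d⁵ ion has zero CFSE in either geometry, so four ligands adopt the sterically favoured tetrahedral geometry. → tetrahedral.
For [Pd(py)₄]²⁺: Summing ligand charges against the +2 overall charge gives an oxidation state of +2 for palladium. Palladium is a group-10 element; Pd(II) is therefore d⁸. A 4d d⁸ ion has a large crystal-field splitting; square planar leaves the high-energy d_{x²−y²} orbital empty and maximises CFSE. → square planar.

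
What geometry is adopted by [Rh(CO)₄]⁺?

square planar

Carbonyl is neutral; balancing the +1 overall charge requires Rh(I).
Rhodium is a group-9 element; Rh(I) is therefore d⁸.
Coordination number: 4.
A 4d d⁸ ion has a large crystal-field splitting; square planar leaves the high-energy d_{x²−y²} orbital empty and maximises CFSE.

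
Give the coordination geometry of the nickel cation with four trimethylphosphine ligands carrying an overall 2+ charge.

square planar

Ligand charges: trimethylphosphine is neutral. With an overall charge of +2 the nickel centre must be in the +2 oxidation state.
Group 10 minus oxidation state 2 gives a d⁸ configuration.
With 4 monodentate ligands the coordination number is 4.
Trimethylphosphine is a strong-field ligand (high in the spectrochemical series).
A 3d d⁸ ion with strong-field ligands gains enough CFSE to favour square planar over tetrahedral.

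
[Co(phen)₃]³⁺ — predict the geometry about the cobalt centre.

octahedral

Ligand charges: 1,10-phenanthroline is neutral. With an overall charge of +3 the cobalt centre must be in the +3 oxidation state.
Group 9 minus oxidation state 3 gives a d⁶ configuration.
Counting donor atoms: 3×1,10-phenanthroline (bidentate) → 6 donors. Coordination number = 6.
Six donors around a single metal centre give an octahedral coordination sphere.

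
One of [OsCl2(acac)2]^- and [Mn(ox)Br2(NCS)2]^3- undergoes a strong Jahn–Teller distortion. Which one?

[OsCl2(acac)2]^-: Ligand charges: each chloride is −1; each acetylacetonate is −1. With an overall charge of −1 the osmium centre must be in the +3 oxidation state. Os sits in group 8, so the d-electron count is 8 − 3 = 5. A 5d ion has a large Δₒ and is invariably low-spin. The d⁵ configuration leaves the e_g set evenly filled (or empty) — no strong Jahn–Teller driving force.
[Mn(ox)Br2(NCS)2]^3-: Each oxalate is −2; each bromide is −1; each isothiocyanate is −1; balancing the −3 overall charge requires Mn(III). Mn sits in group 7, so the d-electron count is 7 − 3 = 4. Bromide, isothiocyanate, and oxalate are weak-field ligands for a first-row metal, so the complex is high-spin. The t₂g³e_g¹ (high-spin) configuration has an unevenly filled e_g set; the Jahn–Teller theorem predicts a tetragonal distortion (typically axial elongation) to lift the degeneracy.

[Mn(ox)Br2(NCS)2]^3-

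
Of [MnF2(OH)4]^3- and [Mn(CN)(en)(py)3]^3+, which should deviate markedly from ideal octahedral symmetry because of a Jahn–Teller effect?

[MnF2(OH)4]^3-: Ligand charges: each fluoride is −1; each hydroxide is −1. With an overall charge of −3 the manganese centre must be in the +3 oxidation state. Manganese is a group-7 element; Mn(III) is therefore d⁴. Fluoride and hydroxide are weak-field ligands for a first-row metal, so the complex is high-spin. The t₂g³e_g¹ (high-spin) configuration has an unevenly filled e_g set; the Jahn–Teller theorem predicts a tetragonal distortion (typically axial elongation) to lift the degeneracy.
[Mn(CN)(en)(py)3]^3+: Ligand charges: each cyanide is −1; ethylenediamine is neutral; pyridine is neutral. With an overall charge of +3 the manganese centre must be in the +4 oxidation state. Group 7 minus oxidation state 4 gives a d³ configuration. The d³ configuration leaves the e_g set evenly filled (or empty) — no strong Jahn–Teller driving force.

[MnF2(OH)4]^3-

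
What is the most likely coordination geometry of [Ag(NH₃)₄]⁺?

tetrahedral

Ligand charges: ammonia is neutral. With an overall charge of +1 the silver centre must be in the +1 oxidation state.
Silver is a group-11 element; Ag(I) is therefore d¹⁰.
With 4 monodentate ligands the coordination number is 4.
A d¹⁰ ion has no crystal-field stabilisation preference between square planar and tetrahedral, so four ligands adopt the sterically favoured tetrahedral geometry.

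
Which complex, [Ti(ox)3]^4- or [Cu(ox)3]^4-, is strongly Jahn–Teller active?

[Cu(ox)3]^4-

[Ti(ox)3]^4-: Each oxalate is −2; balancing the −4 overall charge requires Ti(II). Group 4 minus oxidation state 2 gives a d² configuration. The d² configuration leaves the e_g set evenly filled (or empty) — no strong Jahn–Teller driving force.
[Cu(ox)3]^4-: Summing ligand charges against the −4 overall charge gives an oxidation state of +2 for copper. Cu sits in group 11, so the d-electron count is 11 − 2 = 9. The t₂g⁶e_g³ configuration has an unevenly filled e_g set; the Jahn–Teller theorem predicts a tetragonal distortion (typically axial elongation) to lift the degeneracy.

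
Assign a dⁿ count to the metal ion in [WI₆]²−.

d2

Summing ligand charges against the −2 overall charge gives an oxidation state of +4 for tungsten.
Tungsten is a group-6 element; W(IV) is therefore d².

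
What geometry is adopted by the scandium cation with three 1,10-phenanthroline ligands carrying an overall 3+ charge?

octahedral

Summing ligand charges against the +3 overall charge gives an oxidation state of +3 for scandium.
Group 3 minus oxidation state 3 gives a d⁰ configuration.
Counting donor atoms: 3×1,10-phenanthroline (bidentate) → 6 donors. Coordination number = 6.
Six donors around a single metal centre give an octahedral coordination sphere.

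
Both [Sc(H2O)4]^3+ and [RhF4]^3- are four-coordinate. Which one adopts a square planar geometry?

For [Sc(H2O)4]^3+: Summing ligand charges against the +3 overall charge gives an oxidation state of +3 for scandium. Group 3 minus oxidation state 3 gives a d⁰ configuration. A d⁰ ion has no crystal-field stabilisation preference between square planar and tetrahedral, so four ligands adopt the sterically favoured tetrahedral geometry. → tetrahedral.
For [RhF4]^3-: Each fluoride is −1; balancing the −3 overall charge requires Rh(I). Group 9 minus oxidation state 1 gives a d⁸ configuration. A 4d d⁸ ion has a large crystal-field splitting; square planar leaves the high-energy d_{x²−y²} orbital empty and maximises CFSE. → square planar.

[RhF4]^3-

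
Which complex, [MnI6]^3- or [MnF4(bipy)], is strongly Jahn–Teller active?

[MnI6]^3-

[MnI6]^3-: Ligand charges: each iodide is −1. With an overall charge of −3 the manganese centre must be in the +3 oxidation state. Mn sits in group 7, so the d-electron count is 7 − 3 = 4. Iodide is a weak-field ligand for a first-row metal, so the complex is high-spin. The t₂g³e_g¹ (high-spin) configuration has an unevenly filled e_g set; the Jahn–Teller theorem predicts a tetragonal distortion (typically axial elongation) to lift the degeneracy.
[MnF4(bipy)]: Each fluoride is −1; 2,2′-bipyridine is neutral; balancing the 0 overall charge requires Mn(IV). Group 7 minus oxidation state 4 gives a d³ configuration. The d³ configuration leaves the e_g set evenly filled (or empty) — no strong Jahn–Teller driving force.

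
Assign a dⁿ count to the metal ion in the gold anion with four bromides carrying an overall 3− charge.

d10

Summing ligand charges against the −3 overall charge gives an oxidation state of +1 for gold.
Au sits in group 11, so the d-electron count is 11 − 1 = 10.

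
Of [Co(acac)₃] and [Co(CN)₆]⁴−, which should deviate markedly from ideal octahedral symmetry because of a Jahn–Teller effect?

[Co(CN)₆]⁴−

[Co(acac)₃]: Summing ligand charges against the 0 overall charge gives an oxidation state of +3 for cobalt. Group 9 minus oxidation state 3 gives a d⁶ configuration. Co(III) has an exceptionally large octahedral splitting and is low-spin with essentially every ligand except fluoride. The d⁶ configuration leaves the e_g set evenly filled (or empty) — no strong Jahn–Teller driving force.
[Co(CN)₆]⁴−: Each cyanide is −1; balancing the −4 overall charge requires Co(II). Co sits in group 9, so the d-electron count is 9 − 2 = 7. Cyanide is a strong-field ligand (high in the spectrochemical series) for a first-row metal, so the complex is low-spin. The t₂g⁶e_g¹ (low-spin) configuration has an unevenly filled e_g set; the Jahn–Teller theorem predicts a tetragonal distortion (typically axial elongation) to lift the degeneracy.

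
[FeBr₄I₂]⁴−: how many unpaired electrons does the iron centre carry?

4 unpaired electrons

Each bromide is −1; each iodide is −1; balancing the −4 overall charge requires Fe(II).
Group 8 minus oxidation state 2 gives a d⁶ configuration.
The spin state decides the count: Bromide and iodide are weak-field ligands for a first-row metal, so the complex is high-spin.
An octahedral high-spin d⁶ ion is t₂g⁴e_g², giving 4 unpaired electrons.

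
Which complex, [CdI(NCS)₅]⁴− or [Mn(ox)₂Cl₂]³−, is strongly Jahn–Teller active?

[Mn(ox)₂Cl₂]³−

[CdI(NCS)₅]⁴−: Ligand charges: each iodide is −1; each isothiocyanate is −1. With an overall charge of −4 the cadmium centre must be in the +2 oxidation state. Cd sits in group 12, so the d-electron count is 12 − 2 = 10. The d¹⁰ configuration leaves the e_g set evenly filled (or empty) — no strong Jahn–Teller driving force.
[Mn(ox)₂Cl₂]³−: Each oxalate is −2; each chloride is −1; balancing the −3 overall charge requires Mn(III). Mn sits in group 7, so the d-electron count is 7 − 3 = 4. Chloride and oxalate are weak-field ligands for a first-row metal, so the complex is high-spin. The t₂g³e_g¹ (high-spin) configuration has an unevenly filled e_g set; the Jahn–Teller theorem predicts a tetragonal distortion (typically axial elongation) to lift the degeneracy.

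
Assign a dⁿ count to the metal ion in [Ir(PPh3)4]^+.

d⁸

Ligand charges: triphenylphosphine is neutral. With an overall charge of +1 the iridium centre must be in the +1 oxidation state.
Group 9 minus oxidation state 1 gives a d⁸ configuration.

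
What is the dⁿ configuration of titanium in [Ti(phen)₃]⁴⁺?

1,10-phenanthroline is neutral; balancing the +4 overall charge requires Ti(IV).
Ti sits in group 4, so the d-electron count is 4 − 4 = 0.

d⁰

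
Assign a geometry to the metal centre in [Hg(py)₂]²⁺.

linear

Pyridine is neutral; balancing the +2 overall charge requires Hg(II).
Group 12 minus oxidation state 2 gives a d¹⁰ configuration.
With 2 monodentate ligands the coordination number is 2.
A d¹⁰ ion with only two ligands adopts a linear arrangement (sp hybridisation; no CFSE preference).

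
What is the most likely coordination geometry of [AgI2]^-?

linear

Summing ligand charges against the −1 overall charge gives an oxidation state of +1 for silver.
Silver is a group-11 element; Ag(I) is therefore d¹⁰.
Coordination number: 2.
A d¹⁰ ion with only two ligands adopts a linear arrangement (sp hybridisation; no CFSE preference).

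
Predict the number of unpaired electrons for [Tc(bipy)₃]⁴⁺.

3

Summing ligand charges against the +4 overall charge gives an oxidation state of +4 for technetium.
Tc sits in group 7, so the d-electron count is 7 − 4 = 3.
Counting donor atoms: 3×2,2′-bipyridine (bidentate) → 6 donors. Coordination number = 6.
In an octahedral field the d³ configuration is t₂g³e_g⁰ (only one arrangement possible), giving 3 unpaired electrons.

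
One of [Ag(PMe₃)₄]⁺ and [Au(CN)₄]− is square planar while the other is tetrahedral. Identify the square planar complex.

For [Ag(PMe₃)₄]⁺: Trimethylphosphine is neutral; balancing the +1 overall charge requires Ag(I). Ag sits in group 11, so the d-electron count is 11 − 1 = 10. A d¹⁰ ion has no crystal-field stabilisation preference between square planar and tetrahedral, so four ligands adopt the sterically favoured tetrahedral geometry. → tetrahedral.
For [Au(CN)₄]−: Ligand charges: each cyanide is −1. With an overall charge of −1 the gold centre must be in the +3 oxidation state. Au sits in group 11, so the d-electron count is 11 − 3 = 8. A 5d d⁸ ion has a large crystal-field splitting; square planar leaves the high-energy d_{x²−y²} orbital empty and maximises CFSE. → square planar.

[Au(CN)₄]−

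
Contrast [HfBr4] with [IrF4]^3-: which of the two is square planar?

[IrF4]^3-

For [HfBr4]: Each bromide is −1; balancing the 0 overall charge requires Hf(IV). Hf sits in group 4, so the d-electron count is 4 − 4 = 0. A d⁰ ion has no crystal-field stabilisation preference between square planar and tetrahedral, so four ligands adopt the sterically favoured tetrahedral geometry. → tetrahedral.
For [IrF4]^3-: Each fluoride is −1; balancing the −3 overall charge requires Ir(I). Ir sits in group 9, so the d-electron count is 9 − 1 = 8. A 5d d⁸ ion has a large crystal-field splitting; square planar leaves the high-energy d_{x²−y²} orbital empty and maximises CFSE. → square planar.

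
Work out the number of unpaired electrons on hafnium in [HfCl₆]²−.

Summing ligand charges against the −2 overall charge gives an oxidation state of +4 for hafnium.
Hafnium is a group-4 element; Hf(IV) is therefore d⁰.
In an octahedral field the d⁰ configuration is t₂g⁰e_g⁰, giving 0 unpaired electrons.

0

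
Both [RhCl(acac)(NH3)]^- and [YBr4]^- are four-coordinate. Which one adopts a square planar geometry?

For [RhCl(acac)(NH3)]^-: Each chloride is −1; each acetylacetonate is −1; ammonia is neutral; balancing the −1 overall charge requires Rh(I). Rhodium is a group-9 element; Rh(I) is therefore d⁸. A 4d d⁸ ion has a large crystal-field splitting; square planar leaves the high-energy d_{x²−y²} orbital empty and maximises CFSE. → square planar.
For [YBr4]^-: Ligand charges: each bromide is −1. With an overall charge of −1 the yttrium centre must be in the +3 oxidation state. Yttrium is a group-3 element; Y(III) is therefore d⁰. A d⁰ ion has no crystal-field stabilisation preference between square planar and tetrahedral, so four ligands adopt the sterically favoured tetrahedral geometry. → tetrahedral.

[RhCl(acac)(NH3)]^-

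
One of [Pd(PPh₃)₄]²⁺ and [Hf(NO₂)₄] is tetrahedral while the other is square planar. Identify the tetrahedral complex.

For [Pd(PPh₃)₄]²⁺: Summing ligand charges against the +2 overall charge gives an oxidation state of +2 for palladium. Pd sits in group 10, so the d-electron count is 10 − 2 = 8. A 4d d⁸ ion has a large crystal-field splitting; square planar leaves the high-energy d_{x²−y²} orbital empty and maximises CFSE. → square planar.
For [Hf(NO₂)₄]: Each nitro (N-bound nitrite) is −1; balancing the 0 overall charge requires Hf(IV). Group 4 minus oxidation state 4 gives a d⁰ configuration. A d⁰ ion has no crystal-field stabilisation preference between square planar and tetrahedral, so four ligands adopt the sterically favoured tetrahedral geometry. → tetrahedral.

[Hf(NO₂)₄]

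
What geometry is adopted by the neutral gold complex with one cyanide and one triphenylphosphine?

linear

Ligand charges: each cyanide is −1; triphenylphosphine is neutral. With an overall charge of 0 the gold centre must be in the +1 oxidation state.
Gold is a group-11 element; Au(I) is therefore d¹⁰.
With 2 monodentate ligands the coordination number is 2.
A d¹⁰ ion with only two ligands adopts a linear arrangement (sp hybridisation; no CFSE preference).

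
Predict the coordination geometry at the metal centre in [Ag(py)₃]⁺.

trigonal planar

Pyridine is neutral; balancing the +1 overall charge requires Ag(I).
Group 11 minus oxidation state 1 gives a d¹⁰ configuration.
Coordination number: 3.
Three ligands around a d¹⁰ centre minimise repulsion in a trigonal-planar arrangement.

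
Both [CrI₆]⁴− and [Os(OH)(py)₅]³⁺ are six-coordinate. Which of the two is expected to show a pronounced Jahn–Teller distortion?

[CrI₆]⁴−

[CrI₆]⁴−: Ligand charges: each iodide is −1. With an overall charge of −4 the chromium centre must be in the +2 oxidation state. Cr sits in group 6, so the d-electron count is 6 − 2 = 4. Iodide is a weak-field ligand for a first-row metal, so the complex is high-spin. The t₂g³e_g¹ (high-spin) configuration has an unevenly filled e_g set; the Jahn–Teller theorem predicts a tetragonal distortion (typically axial elongation) to lift the degeneracy.
[Os(OH)(py)₅]³⁺: Ligand charges: each hydroxide is −1; pyridine is neutral. With an overall charge of +3 the osmium centre must be in the +4 oxidation state. Osmium is a group-8 element; Os(IV) is therefore d⁴. A 5d ion has a large Δₒ and is invariably low-spin. The d⁴ configuration leaves the e_g set evenly filled (or empty) — no strong Jahn–Teller driving force.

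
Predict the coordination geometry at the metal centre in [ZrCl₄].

tetrahedral

Each chloride is −1; balancing the 0 overall charge requires Zr(IV).
Zirconium is a group-4 element; Zr(IV) is therefore d⁰.
Coordination number: 4.
A d⁰ ion has no crystal-field stabilisation preference between square planar and tetrahedral, so four ligands adopt the sterically favoured tetrahedral geometry.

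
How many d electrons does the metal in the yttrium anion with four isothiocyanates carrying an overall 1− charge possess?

Summing ligand charges against the −1 overall charge gives an oxidation state of +3 for yttrium.
Y sits in group 3, so the d-electron count is 3 − 3 = 0.

d⁰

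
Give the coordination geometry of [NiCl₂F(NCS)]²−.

tetrahedral

Ligand charges: each chloride is −1; each fluoride is −1; each isothiocyanate is −1. With an overall charge of −2 the nickel centre must be in the +2 oxidation state.
Ni sits in group 10, so the d-electron count is 10 − 2 = 8.
Coordination number: 4.
Chloride, fluoride, and isothiocyanate are weak-field ligands.
With weak-field ligands the CFSE gain from square planar is small, so a 3d d⁸ ion takes the sterically preferred tetrahedral geometry.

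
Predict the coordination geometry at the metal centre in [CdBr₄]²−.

Ligand charges: each bromide is −1. With an overall charge of −2 the cadmium centre must be in the +2 oxidation state.
Group 12 minus oxidation state 2 gives a d¹⁰ configuration.
With 4 monodentate ligands the coordination number is 4.
A d¹⁰ ion has no crystal-field stabilisation preference between square planar and tetrahedral, so four ligands adopt the sterically favoured tetrahedral geometry.

tetrahedral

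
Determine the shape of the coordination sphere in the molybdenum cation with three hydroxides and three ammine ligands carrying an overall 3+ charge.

Ligand charges: each hydroxide is −1; ammonia is neutral. With an overall charge of +3 the molybdenum centre must be in the +6 oxidation state.
Molybdenum is a group-6 element; Mo(VI) is therefore d⁰.
With 6 monodentate ligands the coordination number is 6.
Six donors around a single metal centre give an octahedral coordination sphere.

octahedral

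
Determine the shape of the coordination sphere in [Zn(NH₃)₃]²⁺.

Ammonia is neutral; balancing the +2 overall charge requires Zn(II).
Zn sits in group 12, so the d-electron count is 12 − 2 = 10.
Coordination number: 3.
Three ligands around a d¹⁰ centre minimise repulsion in a trigonal-planar arrangement.

trigonal planar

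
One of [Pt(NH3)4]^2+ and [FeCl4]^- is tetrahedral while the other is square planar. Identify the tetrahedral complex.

For [Pt(NH3)4]^2+: Ammonia is neutral; balancing the +2 overall charge requires Pt(II). Pt sits in group 10, so the d-electron count is 10 − 2 = 8. A 5d d⁸ ion has a large crystal-field splitting; square planar leaves the high-energy d_{x²−y²} orbital empty and maximises CFSE. → square planar.
For [FeCl4]^-: Each chloride is −1; balancing the −1 overall charge requires Fe(III). Iron is a group-8 element; Fe(III) is therefore d⁵. A high-spin d⁵ ion has zero CFSE in either geometry, so four ligands adopt the sterically favoured tetrahedral geometry. → tetrahedral.

[FeCl4]^-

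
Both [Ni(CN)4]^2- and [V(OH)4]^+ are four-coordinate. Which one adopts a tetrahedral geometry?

For [Ni(CN)4]^2-: Summing ligand charges against the −2 overall charge gives an oxidation state of +2 for nickel. Ni sits in group 10, so the d-electron count is 10 − 2 = 8. Cyanide is a strong-field ligand (high in the spectrochemical series). A 3d d⁸ ion with strong-field ligands gains enough CFSE to favour square planar over tetrahedral. → square planar.
For [V(OH)4]^+: Each hydroxide is −1; balancing the +1 overall charge requires V(V). Vanadium is a group-5 element; V(V) is therefore d⁰. A d⁰ ion has no crystal-field stabilisation preference between square planar and tetrahedral, so four ligands adopt the sterically favoured tetrahedral geometry. → tetrahedral.

[V(OH)4]^+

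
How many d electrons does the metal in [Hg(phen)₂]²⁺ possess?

Ligand charges: 1,10-phenanthroline is neutral. With an overall charge of +2 the mercury centre must be in the +2 oxidation state.
Hg sits in group 12, so the d-electron count is 12 − 2 = 10.

d¹⁰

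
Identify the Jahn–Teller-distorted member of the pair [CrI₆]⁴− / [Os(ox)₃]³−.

[CrI₆]⁴−

[CrI₆]⁴−: Each iodide is −1; balancing the −4 overall charge requires Cr(II). Cr sits in group 6, so the d-electron count is 6 − 2 = 4. Iodide is a weak-field ligand for a first-row metal, so the complex is high-spin. The t₂g³e_g¹ (high-spin) configuration has an unevenly filled e_g set; the Jahn–Teller theorem predicts a tetragonal distortion (typically axial elongation) to lift the degeneracy.
[Os(ox)₃]³−: Summing ligand charges against the −3 overall charge gives an oxidation state of +3 for osmium. Group 8 minus oxidation state 3 gives a d⁵ configuration. A 5d ion has a large Δₒ and is invariably low-spin. The d⁵ configuration leaves the e_g set evenly filled (or empty) — no strong Jahn–Teller driving force.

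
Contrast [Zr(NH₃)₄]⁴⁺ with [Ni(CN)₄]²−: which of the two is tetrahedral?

For [Zr(NH₃)₄]⁴⁺: Summing ligand charges against the +4 overall charge gives an oxidation state of +4 for zirconium. Zr sits in group 4, so the d-electron count is 4 − 4 = 0. A d⁰ ion has no crystal-field stabilisation preference between square planar and tetrahedral, so four ligands adopt the sterically favoured tetrahedral geometry. → tetrahedral.
For [Ni(CN)₄]²−: Ligand charges: each cyanide is −1. With an overall charge of −2 the nickel centre must be in the +2 oxidation state. Group 10 minus oxidation state 2 gives a d⁸ configuration. Cyanide is a strong-field ligand (high in the spectrochemical series). A 3d d⁸ ion with strong-field ligands gains enough CFSE to favour square planar over tetrahedral. → square planar.

[Zr(NH₃)₄]⁴⁺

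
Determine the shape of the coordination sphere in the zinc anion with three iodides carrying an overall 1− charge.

trigonal planar

Summing ligand charges against the −1 overall charge gives an oxidation state of +2 for zinc.
Zinc is a group-12 element; Zn(II) is therefore d¹⁰.
With 3 monodentate ligands the coordination number is 3.
Three ligands around a d¹⁰ centre minimise repulsion in a trigonal-planar arrangement.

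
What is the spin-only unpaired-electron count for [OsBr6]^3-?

Ligand charges: each bromide is −1. With an overall charge of −3 the osmium centre must be in the +3 oxidation state.
Os sits in group 8, so the d-electron count is 8 − 3 = 5.
The spin state decides the count: a 5d ion has a large Δₒ and is invariably low-spin.
An octahedral low-spin d⁵ ion is t₂g⁵e_g⁰, giving 1 unpaired electron.

1 unpaired electron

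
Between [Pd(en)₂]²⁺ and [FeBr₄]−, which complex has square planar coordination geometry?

[Pd(en)₂]²⁺

For [Pd(en)₂]²⁺: Ethylenediamine is neutral; balancing the +2 overall charge requires Pd(II). Palladium is a group-10 element; Pd(II) is therefore d⁸. A 4d d⁸ ion has a large crystal-field splitting; square planar leaves the high-energy d_{x²−y²} orbital empty and maximises CFSE. → square planar.
For [FeBr₄]−: Summing ligand charges against the −1 overall charge gives an oxidation state of +3 for iron. Group 8 minus oxidation state 3 gives a d⁵ configuration. A high-spin d⁵ ion has zero CFSE in either geometry, so four ligands adopt the sterically favoured tetrahedral geometry. → tetrahedral.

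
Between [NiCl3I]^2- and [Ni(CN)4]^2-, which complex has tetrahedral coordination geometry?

For [NiCl3I]^2-: Each chloride is −1; each iodide is −1; balancing the −2 overall charge requires Ni(II). Group 10 minus oxidation state 2 gives a d⁸ configuration. Chloride and iodide are weak-field ligands. With weak-field ligands the CFSE gain from square planar is small, so a 3d d⁸ ion takes the sterically preferred tetrahedral geometry. → tetrahedral.
For [Ni(CN)4]^2-: Each cyanide is −1; balancing the −2 overall charge requires Ni(II). Group 10 minus oxidation state 2 gives a d⁸ configuration. Cyanide is a strong-field ligand (high in the spectrochemical series). A 3d d⁸ ion with strong-field ligands gains enough CFSE to favour square planar over tetrahedral. → square planar.

[NiCl3I]^2-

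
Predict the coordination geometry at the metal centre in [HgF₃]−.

trigonal planar

Each fluoride is −1; balancing the −1 overall charge requires Hg(II).
Group 12 minus oxidation state 2 gives a d¹⁰ configuration.
With 3 monodentate ligands the coordination number is 3.
Three ligands around a d¹⁰ centre minimise repulsion in a trigonal-planar arrangement.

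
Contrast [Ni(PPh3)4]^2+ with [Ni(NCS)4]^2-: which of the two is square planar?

For [Ni(PPh3)4]^2+: Ligand charges: triphenylphosphine is neutral. With an overall charge of +2 the nickel centre must be in the +2 oxidation state. Group 10 minus oxidation state 2 gives a d⁸ configuration. Triphenylphosphine is a strong-field ligand (high in the spectrochemical series). A 3d d⁸ ion with strong-field ligands gains enough CFSE to favour square planar over tetrahedral. → square planar.
For [Ni(NCS)4]^2-: Summing ligand charges against the −2 overall charge gives an oxidation state of +2 for nickel. Nickel is a group-10 element; Ni(II) is therefore d⁸. Isothiocyanate is a weak-field ligand. With weak-field ligands the CFSE gain from square planar is small, so a 3d d⁸ ion takes the sterically preferred tetrahedral geometry. → tetrahedral.

[Ni(PPh3)4]^2+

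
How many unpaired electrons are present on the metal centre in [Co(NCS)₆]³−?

0 unpaired electrons

Each isothiocyanate is −1; balancing the −3 overall charge requires Co(III).
Group 9 minus oxidation state 3 gives a d⁶ configuration.
The spin state decides the count: Co(III) has an exceptionally large octahedral splitting and is low-spin with essentially every ligand except fluoride.
An octahedral low-spin d⁶ ion is t₂g⁶e_g⁰, giving 0 unpaired electrons.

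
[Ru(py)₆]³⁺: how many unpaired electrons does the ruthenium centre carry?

1 unpaired electron

Ligand charges: pyridine is neutral. With an overall charge of +3 the ruthenium centre must be in the +3 oxidation state.
Group 8 minus oxidation state 3 gives a d⁵ configuration.
The spin state decides the count: a 4d ion has a large Δₒ and is invariably low-spin.
An octahedral low-spin d⁵ ion is t₂g⁵e_g⁰, giving 1 unpaired electron.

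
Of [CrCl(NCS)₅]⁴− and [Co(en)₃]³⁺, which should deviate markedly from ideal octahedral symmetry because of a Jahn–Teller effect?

[CrCl(NCS)₅]⁴−: Summing ligand charges against the −4 overall charge gives an oxidation state of +2 for chromium. Group 6 minus oxidation state 2 gives a d⁴ configuration. Chloride and isothiocyanate are weak-field ligands for a first-row metal, so the complex is high-spin. The t₂g³e_g¹ (high-spin) configuration has an unevenly filled e_g set; the Jahn–Teller theorem predicts a tetragonal distortion (typically axial elongation) to lift the degeneracy.
[Co(en)₃]³⁺: Summing ligand charges against the +3 overall charge gives an oxidation state of +3 for cobalt. Group 9 minus oxidation state 3 gives a d⁶ configuration. Co(III) has an exceptionally large octahedral splitting and is low-spin with essentially every ligand except fluoride. The d⁶ configuration leaves the e_g set evenly filled (or empty) — no strong Jahn–Teller driving force.

[CrCl(NCS)₅]⁴−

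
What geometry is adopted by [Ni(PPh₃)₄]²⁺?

Ligand charges: triphenylphosphine is neutral. With an overall charge of +2 the nickel centre must be in the +2 oxidation state.
Nickel is a group-10 element; Ni(II) is therefore d⁸.
With 4 monodentate ligands the coordination number is 4.
Triphenylphosphine is a strong-field ligand (high in the spectrochemical series).
A 3d d⁸ ion with strong-field ligands gains enough CFSE to favour square planar over tetrahedral.

square planar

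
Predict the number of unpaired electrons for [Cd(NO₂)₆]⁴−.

Summing ligand charges against the −4 overall charge gives an oxidation state of +2 for cadmium.
Cadmium is a group-12 element; Cd(II) is therefore d¹⁰.
In an octahedral field the d¹⁰ configuration is t₂g⁶e_g⁴, giving 0 unpaired electrons.

0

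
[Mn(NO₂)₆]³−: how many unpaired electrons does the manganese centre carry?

Ligand charges: each nitro (N-bound nitrite) is −1. With an overall charge of −3 the manganese centre must be in the +3 oxidation state.
Mn sits in group 7, so the d-electron count is 7 − 3 = 4.
The spin state decides the count: Nitro (N-bound nitrite) is a strong-field ligand (high in the spectrochemical series) for a first-row metal, so the complex is low-spin.
An octahedral low-spin d⁴ ion is t₂g⁴e_g⁰, giving 2 unpaired electrons.

2 unpaired electrons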